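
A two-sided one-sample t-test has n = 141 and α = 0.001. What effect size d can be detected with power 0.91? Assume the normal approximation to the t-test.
d ≈ 0.39

Minimum detectable effect (one-sample t-test, normal approximation):
d = (z_{α/2} + z_β) / √n
d = (3.291 + 1.341) / √141
d = 4.631 / 11.874
d ≈ 0.39

By Cohen's convention (0.2 small / 0.5 medium / 0.8 large): small effect.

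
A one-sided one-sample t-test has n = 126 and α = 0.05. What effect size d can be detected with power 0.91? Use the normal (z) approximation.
d ≈ 0.27

Minimum detectable effect (one-sample t-test, normal approximation):
d = (z_α + z_β) / √n
d = (1.645 + 1.341) / √126
d = 2.986 / 11.225
d ≈ 0.27

By Cohen's convention (0.2 small / 0.5 medium / 0.8 large): small effect.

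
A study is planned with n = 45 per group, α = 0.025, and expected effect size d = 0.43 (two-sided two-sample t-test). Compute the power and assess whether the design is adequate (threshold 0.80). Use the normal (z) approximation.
Power ≈ 0.42; the study is underpowered (power < 0.80)

Power calculation (two-sample t-test, normal approximation):
z_β = d · √(n/2) - z_{α/2}
z_β = 0.43 · √(45/2) - 2.241
z_β = 0.43 · 4.743 - 2.241
z_β = -0.202

Power = Φ(z_β) = Φ(-0.202) ≈ 0.420

Effect size d = 0.43 is small by Cohen's convention (0.2/0.5/0.8).

Threshold: power ≥ 0.80 is conventionally adequate.
Power ≈ 0.42 → the study is underpowered (power < 0.80).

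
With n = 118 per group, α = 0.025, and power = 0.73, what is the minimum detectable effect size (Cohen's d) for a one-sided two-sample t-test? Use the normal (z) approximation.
d ≈ 0.33

Minimum detectable effect (two-sample t-test, normal approximation):
d = (z_α + z_β) / √(n/2)
d = (1.960 + 0.613) / √(118/2)
d = 2.573 / 7.681
d ≈ 0.33

By Cohen's convention (0.2 small / 0.5 medium / 0.8 large): small effect.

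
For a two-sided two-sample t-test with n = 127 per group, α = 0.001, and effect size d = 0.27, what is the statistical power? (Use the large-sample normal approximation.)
Power ≈ 0.13

Power calculation (two-sample t-test, normal approximation):
z_β = d · √(n/2) - z_{α/2}
z_β = 0.27 · √(127/2) - 3.291
z_β = 0.27 · 7.969 - 3.291
z_β = -1.139

Power = Φ(z_β) = Φ(-1.139) ≈ 0.127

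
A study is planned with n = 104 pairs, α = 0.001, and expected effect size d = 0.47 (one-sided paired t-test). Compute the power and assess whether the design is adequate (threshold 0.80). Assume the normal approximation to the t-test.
Power ≈ 0.96; the study is adequately powered (power ≥ 0.80)

Power calculation (paired t-test, normal approximation):
z_β = d · √n - z_α
z_β = 0.47 · √104 - 3.090
z_β = 0.47 · 10.198 - 3.090
z_β = 1.703

Power = Φ(z_β) = Φ(1.703) ≈ 0.956

Effect size d = 0.47 is small by Cohen's convention (0.2/0.5/0.8).

Threshold: power ≥ 0.80 is conventionally adequate.
Power ≈ 0.96 → the study is adequately powered (power ≥ 0.80).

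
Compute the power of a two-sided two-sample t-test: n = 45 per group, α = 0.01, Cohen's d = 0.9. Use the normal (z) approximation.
Power ≈ 0.95

Power calculation (two-sample t-test, normal approximation):
z_β = d · √(n/2) - z_{α/2}
z_β = 0.9 · √(45/2) - 2.576
z_β = 0.9 · 4.743 - 2.576
z_β = 1.693

Power = Φ(z_β) = Φ(1.693) ≈ 0.955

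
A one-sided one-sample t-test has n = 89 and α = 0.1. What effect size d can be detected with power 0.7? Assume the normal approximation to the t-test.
d ≈ 0.19

Minimum detectable effect (one-sample t-test, normal approximation):
d = (z_α + z_β) / √n
d = (1.282 + 0.524) / √89
d = 1.806 / 9.434
d ≈ 0.19

By Cohen's convention (0.2 small / 0.5 medium / 0.8 large): very small effect.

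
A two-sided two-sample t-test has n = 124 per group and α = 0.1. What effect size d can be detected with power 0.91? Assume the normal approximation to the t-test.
d ≈ 0.38

Minimum detectable effect (two-sample t-test, normal approximation):
d = (z_{α/2} + z_β) / √(n/2)
d = (1.645 + 1.341) / √(124/2)
d = 2.986 / 7.874
d ≈ 0.38

By Cohen's convention (0.2 small / 0.5 medium / 0.8 large): small effect.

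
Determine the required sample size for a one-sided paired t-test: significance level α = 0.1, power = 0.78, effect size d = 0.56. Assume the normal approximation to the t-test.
n = 14 pairs

Sample size formula (paired t-test, normal approximation):
n = ((z_α + z_β) / d)²

z_α = 1.282 (for α = 0.1, one-sided)
z_β = 0.772 (for power = 0.78)
d = 0.56

n = ((1.282 + 0.772) / 0.56)²
n = (3.668)²
n ≈ 13.45
Round up to the next whole number: n = 14 pairs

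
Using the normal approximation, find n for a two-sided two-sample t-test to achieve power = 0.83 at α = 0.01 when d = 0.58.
n = 75 per group

Sample size formula (two-sample t-test, normal approximation):
n = 2 · ((z_{α/2} + z_β) / d)²

z_{α/2} = 2.576 (for α = 0.01, two-sided)
z_β = 0.954 (for power = 0.83)
d = 0.58

n = 2 · ((2.576 + 0.954) / 0.58)²
n = 2 · (6.086)²
n ≈ 74.08
Round up to the next whole number: n = 75 per group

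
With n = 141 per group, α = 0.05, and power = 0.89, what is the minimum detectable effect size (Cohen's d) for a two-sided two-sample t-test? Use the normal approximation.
d ≈ 0.38

Minimum detectable effect (two-sample t-test, normal approximation):
d = (z_{α/2} + z_β) / √(n/2)
d = (1.960 + 1.227) / √(141/2)
d = 3.186 / 8.396
d ≈ 0.38

By Cohen's convention (0.2 small / 0.5 medium / 0.8 large): small effect.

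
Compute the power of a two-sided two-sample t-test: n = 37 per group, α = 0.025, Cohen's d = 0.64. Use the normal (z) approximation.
Power ≈ 0.70

Power calculation (two-sample t-test, normal approximation):
z_β = d · √(n/2) - z_{α/2}
z_β = 0.64 · √(37/2) - 2.241
z_β = 0.64 · 4.301 - 2.241
z_β = 0.511

Power = Φ(z_β) = Φ(0.511) ≈ 0.695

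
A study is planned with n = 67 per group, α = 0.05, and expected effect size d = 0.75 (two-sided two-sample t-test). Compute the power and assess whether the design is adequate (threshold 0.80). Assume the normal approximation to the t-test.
Power ≈ 0.99; the study is adequately powered (power ≥ 0.80)

Power calculation (two-sample t-test, normal approximation):
z_β = d · √(n/2) - z_{α/2}
z_β = 0.75 · √(67/2) - 1.960
z_β = 0.75 · 5.788 - 1.960
z_β = 2.381

Power = Φ(z_β) = Φ(2.381) ≈ 0.991

Effect size d = 0.75 is medium by Cohen's convention (0.2/0.5/0.8).

Threshold: power ≥ 0.80 is conventionally adequate.
Power ≈ 0.99 → the study is adequately powered (power ≥ 0.80).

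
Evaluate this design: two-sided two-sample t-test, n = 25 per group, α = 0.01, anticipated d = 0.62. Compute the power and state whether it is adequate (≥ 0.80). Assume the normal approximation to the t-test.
Power ≈ 0.35; the study is underpowered (power < 0.80)

Power calculation (two-sample t-test, normal approximation):
z_β = d · √(n/2) - z_{α/2}
z_β = 0.62 · √(25/2) - 2.576
z_β = 0.62 · 3.536 - 2.576
z_β = -0.384

Power = Φ(z_β) = Φ(-0.384) ≈ 0.351

Effect size d = 0.62 is medium by Cohen's convention (0.2/0.5/0.8).

Threshold: power ≥ 0.80 is conventionally adequate.
Power ≈ 0.35 → the study is underpowered (power < 0.80).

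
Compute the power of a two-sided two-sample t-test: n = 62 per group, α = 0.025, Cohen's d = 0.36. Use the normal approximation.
Power ≈ 0.41

Power calculation (two-sample t-test, normal approximation):
z_β = d · √(n/2) - z_{α/2}
z_β = 0.36 · √(62/2) - 2.241
z_β = 0.36 · 5.568 - 2.241
z_β = -0.237

Power = Φ(z_β) = Φ(-0.237) ≈ 0.406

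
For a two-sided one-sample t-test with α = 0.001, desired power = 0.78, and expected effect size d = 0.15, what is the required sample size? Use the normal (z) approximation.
n = 734

Sample size formula (one-sample t-test, normal approximation):
n = ((z_{α/2} + z_β) / d)²

z_{α/2} = 3.291 (for α = 0.001, two-sided)
z_β = 0.772 (for power = 0.78)
d = 0.15

n = ((3.291 + 0.772) / 0.15)²
n = (27.087)²
n ≈ 733.71
Round up to the next whole number: n = 734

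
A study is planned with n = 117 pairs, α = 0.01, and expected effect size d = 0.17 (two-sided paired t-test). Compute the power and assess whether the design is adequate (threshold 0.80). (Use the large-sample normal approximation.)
Power ≈ 0.23; the study is underpowered (power < 0.80)

Power calculation (paired t-test, normal approximation):
z_β = d · √n - z_{α/2}
z_β = 0.17 · √117 - 2.576
z_β = 0.17 · 10.817 - 2.576
z_β = -0.737

Power = Φ(z_β) = Φ(-0.737) ≈ 0.231

Effect size d = 0.17 is very small by Cohen's convention (0.2/0.5/0.8).

Threshold: power ≥ 0.80 is conventionally adequate.
Power ≈ 0.23 → the study is underpowered (power < 0.80).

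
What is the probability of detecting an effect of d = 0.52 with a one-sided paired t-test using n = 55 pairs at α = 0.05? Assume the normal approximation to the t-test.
Power ≈ 0.99

Power calculation (paired t-test, normal approximation):
z_β = d · √n - z_α
z_β = 0.52 · √55 - 1.645
z_β = 0.52 · 7.416 - 1.645
z_β = 2.212

Power = Φ(z_β) = Φ(2.212) ≈ 0.987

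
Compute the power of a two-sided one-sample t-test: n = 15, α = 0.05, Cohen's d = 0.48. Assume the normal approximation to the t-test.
Power ≈ 0.46

Power calculation (one-sample t-test, normal approximation):
z_β = d · √n - z_{α/2}
z_β = 0.48 · √15 - 1.960
z_β = 0.48 · 3.873 - 1.960
z_β = -0.101

Power = Φ(z_β) = Φ(-0.101) ≈ 0.460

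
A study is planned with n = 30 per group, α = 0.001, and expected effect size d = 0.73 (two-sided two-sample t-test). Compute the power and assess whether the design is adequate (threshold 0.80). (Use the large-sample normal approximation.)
Power ≈ 0.32; the study is underpowered (power < 0.80)

Power calculation (two-sample t-test, normal approximation):
z_β = d · √(n/2) - z_{α/2}
z_β = 0.73 · √(30/2) - 3.291
z_β = 0.73 · 3.873 - 3.291
z_β = -0.463

Power = Φ(z_β) = Φ(-0.463) ≈ 0.322

Effect size d = 0.73 is medium by Cohen's convention (0.2/0.5/0.8).

Threshold: power ≥ 0.80 is conventionally adequate.
Power ≈ 0.32 → the study is underpowered (power < 0.80).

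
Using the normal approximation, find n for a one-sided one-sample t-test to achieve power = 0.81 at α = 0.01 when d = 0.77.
n = 18

Sample size formula (one-sample t-test, normal approximation):
n = ((z_α + z_β) / d)²

z_α = 2.326 (for α = 0.01, one-sided)
z_β = 0.878 (for power = 0.81)
d = 0.77

n = ((2.326 + 0.878) / 0.77)²
n = (4.161)²
n ≈ 17.31
Round up to the next whole number: n = 18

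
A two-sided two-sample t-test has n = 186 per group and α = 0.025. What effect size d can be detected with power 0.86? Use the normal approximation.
d ≈ 0.34

Minimum detectable effect (two-sample t-test, normal approximation):
d = (z_{α/2} + z_β) / √(n/2)
d = (2.241 + 1.080) / √(186/2)
d = 3.322 / 9.644
d ≈ 0.34

By Cohen's convention (0.2 small / 0.5 medium / 0.8 large): small effect.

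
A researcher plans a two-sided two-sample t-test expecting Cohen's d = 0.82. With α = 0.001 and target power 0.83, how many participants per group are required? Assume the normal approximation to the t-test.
n = 54 per group

Sample size formula (two-sample t-test, normal approximation):
n = 2 · ((z_{α/2} + z_β) / d)²

z_{α/2} = 3.291 (for α = 0.001, two-sided)
z_β = 0.954 (for power = 0.83)
d = 0.82

n = 2 · ((3.291 + 0.954) / 0.82)²
n = 2 · (5.177)²
n ≈ 53.60
Round up to the next whole number: n = 54 per group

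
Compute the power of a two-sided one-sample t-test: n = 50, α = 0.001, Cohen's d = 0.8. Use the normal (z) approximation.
Power ≈ 0.99

Power calculation (one-sample t-test, normal approximation):
z_β = d · √n - z_{α/2}
z_β = 0.8 · √50 - 3.291
z_β = 0.8 · 7.071 - 3.291
z_β = 2.366

Power = Φ(z_β) = Φ(2.366) ≈ 0.991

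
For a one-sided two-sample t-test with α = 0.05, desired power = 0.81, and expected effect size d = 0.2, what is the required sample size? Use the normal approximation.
n = 319 per group

Sample size formula (two-sample t-test, normal approximation):
n = 2 · ((z_α + z_β) / d)²

z_α = 1.645 (for α = 0.05, one-sided)
z_β = 0.878 (for power = 0.81)
d = 0.2

n = 2 · ((1.645 + 0.878) / 0.2)²
n = 2 · (12.615)²
n ≈ 318.28
Round up to the next whole number: n = 319 per group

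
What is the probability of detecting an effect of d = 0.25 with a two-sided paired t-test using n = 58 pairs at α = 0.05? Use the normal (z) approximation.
Power ≈ 0.48

Power calculation (paired t-test, normal approximation):
z_β = d · √n - z_{α/2}
z_β = 0.25 · √58 - 1.960
z_β = 0.25 · 7.616 - 1.960
z_β = -0.056

Power = Φ(z_β) = Φ(-0.056) ≈ 0.478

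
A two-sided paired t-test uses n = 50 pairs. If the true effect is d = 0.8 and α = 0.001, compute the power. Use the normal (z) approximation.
Power ≈ 0.99

Power calculation (paired t-test, normal approximation):
z_β = d · √n - z_{α/2}
z_β = 0.8 · √50 - 3.291
z_β = 0.8 · 7.071 - 3.291
z_β = 2.366

Power = Φ(z_β) = Φ(2.366) ≈ 0.991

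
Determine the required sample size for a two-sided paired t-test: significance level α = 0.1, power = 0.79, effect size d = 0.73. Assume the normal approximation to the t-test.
n = 12 pairs

Sample size formula (paired t-test, normal approximation):
n = ((z_{α/2} + z_β) / d)²

z_{α/2} = 1.645 (for α = 0.1, two-sided)
z_β = 0.806 (for power = 0.79)
d = 0.73

n = ((1.645 + 0.806) / 0.73)²
n = (3.358)²
n ≈ 11.28
Round up to the next whole number: n = 12 pairs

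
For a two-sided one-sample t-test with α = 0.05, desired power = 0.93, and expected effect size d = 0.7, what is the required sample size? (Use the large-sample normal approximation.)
n = 25

Sample size formula (one-sample t-test, normal approximation):
n = ((z_{α/2} + z_β) / d)²

z_{α/2} = 1.960 (for α = 0.05, two-sided)
z_β = 1.476 (for power = 0.93)
d = 0.7

n = ((1.960 + 1.476) / 0.7)²
n = (4.909)²
n ≈ 24.10
Round up to the next whole number: n = 25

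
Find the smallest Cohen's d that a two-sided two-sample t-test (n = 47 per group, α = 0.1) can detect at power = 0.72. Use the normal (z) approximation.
d ≈ 0.46

Minimum detectable effect (two-sample t-test, normal approximation):
d = (z_{α/2} + z_β) / √(n/2)
d = (1.645 + 0.583) / √(47/2)
d = 2.228 / 4.848
d ≈ 0.46

By Cohen's convention (0.2 small / 0.5 medium / 0.8 large): small effect.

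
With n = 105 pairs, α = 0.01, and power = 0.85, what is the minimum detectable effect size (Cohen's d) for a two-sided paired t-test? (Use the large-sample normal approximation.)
d ≈ 0.35

Minimum detectable effect (paired t-test, normal approximation):
d = (z_{α/2} + z_β) / √n
d = (2.576 + 1.036) / √105
d = 3.612 / 10.247
d ≈ 0.35

By Cohen's convention (0.2 small / 0.5 medium / 0.8 large): small effect.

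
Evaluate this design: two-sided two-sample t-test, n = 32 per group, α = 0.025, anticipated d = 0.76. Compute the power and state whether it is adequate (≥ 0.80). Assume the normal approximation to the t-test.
Power ≈ 0.79; the study is underpowered (power < 0.80)

Power calculation (two-sample t-test, normal approximation):
z_β = d · √(n/2) - z_{α/2}
z_β = 0.76 · √(32/2) - 2.241
z_β = 0.76 · 4.000 - 2.241
z_β = 0.799

Power = Φ(z_β) = Φ(0.799) ≈ 0.788

Effect size d = 0.76 is medium by Cohen's convention (0.2/0.5/0.8).

Threshold: power ≥ 0.80 is conventionally adequate.
Power ≈ 0.79 → the study is underpowered (power < 0.80).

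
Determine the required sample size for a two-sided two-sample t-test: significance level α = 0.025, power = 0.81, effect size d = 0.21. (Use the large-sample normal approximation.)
n = 442 per group

Sample size formula (two-sample t-test, normal approximation):
n = 2 · ((z_{α/2} + z_β) / d)²

z_{α/2} = 2.241 (for α = 0.025, two-sided)
z_β = 0.878 (for power = 0.81)
d = 0.21

n = 2 · ((2.241 + 0.878) / 0.21)²
n = 2 · (14.852)²
n ≈ 441.16
Round up to the next whole number: n = 442 per group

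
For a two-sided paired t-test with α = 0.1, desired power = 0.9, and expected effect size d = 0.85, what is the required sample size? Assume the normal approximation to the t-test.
n = 12 pairs

Sample size formula (paired t-test, normal approximation):
n = ((z_{α/2} + z_β) / d)²

z_{α/2} = 1.645 (for α = 0.1, two-sided)
z_β = 1.282 (for power = 0.9)
d = 0.85

n = ((1.645 + 1.282) / 0.85)²
n = (3.444)²
n ≈ 11.86
Round up to the next whole number: n = 12 pairs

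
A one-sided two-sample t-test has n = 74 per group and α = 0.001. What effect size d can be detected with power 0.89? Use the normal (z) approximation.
d ≈ 0.71

Minimum detectable effect (two-sample t-test, normal approximation):
d = (z_α + z_β) / √(n/2)
d = (3.090 + 1.227) / √(74/2)
d = 4.317 / 6.083
d ≈ 0.71

By Cohen's convention (0.2 small / 0.5 medium / 0.8 large): medium effect.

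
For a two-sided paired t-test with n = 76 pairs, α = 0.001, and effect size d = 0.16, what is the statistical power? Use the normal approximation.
Power ≈ 0.03

Power calculation (paired t-test, normal approximation):
z_β = d · √n - z_{α/2}
z_β = 0.16 · √76 - 3.291
z_β = 0.16 · 8.718 - 3.291
z_β = -1.896

Power = Φ(z_β) = Φ(-1.896) ≈ 0.029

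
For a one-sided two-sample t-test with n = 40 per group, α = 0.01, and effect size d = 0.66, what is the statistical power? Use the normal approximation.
Power ≈ 0.73

Power calculation (two-sample t-test, normal approximation):
z_β = d · √(n/2) - z_α
z_β = 0.66 · √(40/2) - 2.326
z_β = 0.66 · 4.472 - 2.326
z_β = 0.625

Power = Φ(z_β) = Φ(0.625) ≈ 0.734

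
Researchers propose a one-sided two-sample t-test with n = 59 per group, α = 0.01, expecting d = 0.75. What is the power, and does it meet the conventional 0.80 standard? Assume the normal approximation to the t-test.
Power ≈ 0.96; the study is adequately powered (power ≥ 0.80)

Power calculation (two-sample t-test, normal approximation):
z_β = d · √(n/2) - z_α
z_β = 0.75 · √(59/2) - 2.326
z_β = 0.75 · 5.431 - 2.326
z_β = 1.747

Power = Φ(z_β) = Φ(1.747) ≈ 0.960

Effect size d = 0.75 is medium by Cohen's convention (0.2/0.5/0.8).

Threshold: power ≥ 0.80 is conventionally adequate.
Power ≈ 0.96 → the study is adequately powered (power ≥ 0.80).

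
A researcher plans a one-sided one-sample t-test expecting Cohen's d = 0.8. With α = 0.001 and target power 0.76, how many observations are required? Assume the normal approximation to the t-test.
n = 23

Sample size formula (one-sample t-test, normal approximation):
n = ((z_α + z_β) / d)²

z_α = 3.090 (for α = 0.001, one-sided)
z_β = 0.706 (for power = 0.76)
d = 0.8

n = ((3.090 + 0.706) / 0.8)²
n = (4.745)²
n ≈ 22.52
Round up to the next whole number: n = 23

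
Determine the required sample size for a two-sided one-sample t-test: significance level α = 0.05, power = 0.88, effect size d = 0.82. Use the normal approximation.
n = 15

Sample size formula (one-sample t-test, normal approximation):
n = ((z_{α/2} + z_β) / d)²

z_{α/2} = 1.960 (for α = 0.05, two-sided)
z_β = 1.175 (for power = 0.88)
d = 0.82

n = ((1.960 + 1.175) / 0.82)²
n = (3.823)²
n ≈ 14.62
Round up to the next whole number: n = 15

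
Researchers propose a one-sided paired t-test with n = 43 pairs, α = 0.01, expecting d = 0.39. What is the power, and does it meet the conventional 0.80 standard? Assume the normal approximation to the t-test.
Power ≈ 0.59; the study is underpowered (power < 0.80)

Power calculation (paired t-test, normal approximation):
z_β = d · √n - z_α
z_β = 0.39 · √43 - 2.326
z_β = 0.39 · 6.557 - 2.326
z_β = 0.231

Power = Φ(z_β) = Φ(0.231) ≈ 0.591

Effect size d = 0.39 is small by Cohen's convention (0.2/0.5/0.8).

Threshold: power ≥ 0.80 is conventionally adequate.
Power ≈ 0.59 → the study is underpowered (power < 0.80).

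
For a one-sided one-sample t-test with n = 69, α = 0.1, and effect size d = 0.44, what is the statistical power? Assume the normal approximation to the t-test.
Power ≈ 0.99

Power calculation (one-sample t-test, normal approximation):
z_β = d · √n - z_α
z_β = 0.44 · √69 - 1.282
z_β = 0.44 · 8.307 - 1.282
z_β = 2.373

Power = Φ(z_β) = Φ(2.373) ≈ 0.991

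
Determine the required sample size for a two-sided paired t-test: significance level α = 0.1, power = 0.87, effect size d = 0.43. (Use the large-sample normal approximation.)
n = 42 pairs

Sample size formula (paired t-test, normal approximation):
n = ((z_{α/2} + z_β) / d)²

z_{α/2} = 1.645 (for α = 0.1, two-sided)
z_β = 1.126 (for power = 0.87)
d = 0.43

n = ((1.645 + 1.126) / 0.43)²
n = (6.444)²
n ≈ 41.53
Round up to the next whole number: n = 42 pairs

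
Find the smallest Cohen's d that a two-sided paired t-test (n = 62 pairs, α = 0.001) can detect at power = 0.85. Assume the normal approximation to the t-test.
d ≈ 0.55

Minimum detectable effect (paired t-test, normal approximation):
d = (z_{α/2} + z_β) / √n
d = (3.291 + 1.036) / √62
d = 4.327 / 7.874
d ≈ 0.55

By Cohen's convention (0.2 small / 0.5 medium / 0.8 large): medium effect.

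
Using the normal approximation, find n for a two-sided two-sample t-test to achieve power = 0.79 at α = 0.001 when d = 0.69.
n = 71 per group

Sample size formula (two-sample t-test, normal approximation):
n = 2 · ((z_{α/2} + z_β) / d)²

z_{α/2} = 3.291 (for α = 0.001, two-sided)
z_β = 0.806 (for power = 0.79)
d = 0.69

n = 2 · ((3.291 + 0.806) / 0.69)²
n = 2 · (5.938)²
n ≈ 70.52
Round up to the next whole number: n = 71 per group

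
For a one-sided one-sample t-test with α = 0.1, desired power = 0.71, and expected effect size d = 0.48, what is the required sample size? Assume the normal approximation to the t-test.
n = 15

Sample size formula (one-sample t-test, normal approximation):
n = ((z_α + z_β) / d)²

z_α = 1.282 (for α = 0.1, one-sided)
z_β = 0.553 (for power = 0.71)
d = 0.48

n = ((1.282 + 0.553) / 0.48)²
n = (3.823)²
n ≈ 14.62
Round up to the next whole number: n = 15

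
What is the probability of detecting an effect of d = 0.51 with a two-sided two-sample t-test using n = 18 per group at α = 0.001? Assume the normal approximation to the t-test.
Power ≈ 0.04

Power calculation (two-sample t-test, normal approximation):
z_β = d · √(n/2) - z_{α/2}
z_β = 0.51 · √(18/2) - 3.291
z_β = 0.51 · 3.000 - 3.291
z_β = -1.761

Power = Φ(z_β) = Φ(-1.761) ≈ 0.039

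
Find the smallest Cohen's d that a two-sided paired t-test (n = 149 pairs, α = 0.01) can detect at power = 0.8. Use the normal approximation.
d ≈ 0.28

Minimum detectable effect (paired t-test, normal approximation):
d = (z_{α/2} + z_β) / √n
d = (2.576 + 0.842) / √149
d = 3.417 / 12.207
d ≈ 0.28

By Cohen's convention (0.2 small / 0.5 medium / 0.8 large): small effect.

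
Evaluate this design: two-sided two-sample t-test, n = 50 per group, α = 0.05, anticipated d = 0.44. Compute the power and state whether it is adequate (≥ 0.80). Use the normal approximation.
Power ≈ 0.59; the study is underpowered (power < 0.80)

Power calculation (two-sample t-test, normal approximation):
z_β = d · √(n/2) - z_{α/2}
z_β = 0.44 · √(50/2) - 1.960
z_β = 0.44 · 5.000 - 1.960
z_β = 0.240

Power = Φ(z_β) = Φ(0.240) ≈ 0.595

Effect size d = 0.44 is small by Cohen's convention (0.2/0.5/0.8).

Threshold: power ≥ 0.80 is conventionally adequate.
Power ≈ 0.59 → the study is underpowered (power < 0.80).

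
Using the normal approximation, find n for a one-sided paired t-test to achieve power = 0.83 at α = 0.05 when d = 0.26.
n = 100 pairs

Sample size formula (paired t-test, normal approximation):
n = ((z_α + z_β) / d)²

z_α = 1.645 (for α = 0.05, one-sided)
z_β = 0.954 (for power = 0.83)
d = 0.26

n = ((1.645 + 0.954) / 0.26)²
n = (9.996)²
n ≈ 99.92
Round up to the next whole number: n = 100 pairs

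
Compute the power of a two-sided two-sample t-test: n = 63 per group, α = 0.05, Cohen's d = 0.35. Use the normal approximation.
Power ≈ 0.50

Power calculation (two-sample t-test, normal approximation):
z_β = d · √(n/2) - z_{α/2}
z_β = 0.35 · √(63/2) - 1.960
z_β = 0.35 · 5.612 - 1.960
z_β = 0.004

Power = Φ(z_β) = Φ(0.004) ≈ 0.502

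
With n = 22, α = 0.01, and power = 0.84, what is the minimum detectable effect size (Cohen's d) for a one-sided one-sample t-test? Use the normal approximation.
d ≈ 0.71

Minimum detectable effect (one-sample t-test, normal approximation):
d = (z_α + z_β) / √n
d = (2.326 + 0.994) / √22
d = 3.321 / 4.690
d ≈ 0.71

By Cohen's convention (0.2 small / 0.5 medium / 0.8 large): medium effect.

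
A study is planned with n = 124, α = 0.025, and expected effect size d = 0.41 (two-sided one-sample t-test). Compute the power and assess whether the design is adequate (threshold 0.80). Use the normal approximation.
Power ≈ 0.99; the study is adequately powered (power ≥ 0.80)

Power calculation (one-sample t-test, normal approximation):
z_β = d · √n - z_{α/2}
z_β = 0.41 · √124 - 2.241
z_β = 0.41 · 11.136 - 2.241
z_β = 2.324

Power = Φ(z_β) = Φ(2.324) ≈ 0.990

Effect size d = 0.41 is small by Cohen's convention (0.2/0.5/0.8).

Threshold: power ≥ 0.80 is conventionally adequate.
Power ≈ 0.99 → the study is adequately powered (power ≥ 0.80).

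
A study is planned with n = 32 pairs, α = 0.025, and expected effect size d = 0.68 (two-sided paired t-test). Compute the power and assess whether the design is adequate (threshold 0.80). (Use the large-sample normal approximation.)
Power ≈ 0.95; the study is adequately powered (power ≥ 0.80)

Power calculation (paired t-test, normal approximation):
z_β = d · √n - z_{α/2}
z_β = 0.68 · √32 - 2.241
z_β = 0.68 · 5.657 - 2.241
z_β = 1.605

Power = Φ(z_β) = Φ(1.605) ≈ 0.946

Effect size d = 0.68 is medium by Cohen's convention (0.2/0.5/0.8).

Threshold: power ≥ 0.80 is conventionally adequate.
Power ≈ 0.95 → the study is adequately powered (power ≥ 0.80).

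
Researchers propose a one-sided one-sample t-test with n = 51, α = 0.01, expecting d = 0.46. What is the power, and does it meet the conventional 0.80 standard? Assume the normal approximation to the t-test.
Power ≈ 0.83; the study is adequately powered (power ≥ 0.80)

Power calculation (one-sample t-test, normal approximation):
z_β = d · √n - z_α
z_β = 0.46 · √51 - 2.326
z_β = 0.46 · 7.141 - 2.326
z_β = 0.959

Power = Φ(z_β) = Φ(0.959) ≈ 0.831

Effect size d = 0.46 is small by Cohen's convention (0.2/0.5/0.8).

Threshold: power ≥ 0.80 is conventionally adequate.
Power ≈ 0.83 → the study is adequately powered (power ≥ 0.80).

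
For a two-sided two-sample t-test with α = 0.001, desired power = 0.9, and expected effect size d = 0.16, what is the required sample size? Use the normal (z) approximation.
n = 1634 per group

Sample size formula (two-sample t-test, normal approximation):
n = 2 · ((z_{α/2} + z_β) / d)²

z_{α/2} = 3.291 (for α = 0.001, two-sided)
z_β = 1.282 (for power = 0.9)
d = 0.16

n = 2 · ((3.291 + 1.282) / 0.16)²
n = 2 · (28.581)²
n ≈ 1633.75
Round up to the next whole number: n = 1634 per group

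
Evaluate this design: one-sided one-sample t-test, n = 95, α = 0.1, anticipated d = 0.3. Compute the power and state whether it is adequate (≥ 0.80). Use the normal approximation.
Power ≈ 0.95; the study is adequately powered (power ≥ 0.80)

Power calculation (one-sample t-test, normal approximation):
z_β = d · √n - z_α
z_β = 0.3 · √95 - 1.282
z_β = 0.3 · 9.747 - 1.282
z_β = 1.642

Power = Φ(z_β) = Φ(1.642) ≈ 0.950

Effect size d = 0.3 is small by Cohen's convention (0.2/0.5/0.8).

Threshold: power ≥ 0.80 is conventionally adequate.
Power ≈ 0.95 → the study is adequately powered (power ≥ 0.80).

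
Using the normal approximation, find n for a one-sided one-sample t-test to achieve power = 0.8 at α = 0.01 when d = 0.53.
n = 36

Sample size formula (one-sample t-test, normal approximation):
n = ((z_α + z_β) / d)²

z_α = 2.326 (for α = 0.01, one-sided)
z_β = 0.842 (for power = 0.8)
d = 0.53

n = ((2.326 + 0.842) / 0.53)²
n = (5.977)²
n ≈ 35.72
Round up to the next whole number: n = 36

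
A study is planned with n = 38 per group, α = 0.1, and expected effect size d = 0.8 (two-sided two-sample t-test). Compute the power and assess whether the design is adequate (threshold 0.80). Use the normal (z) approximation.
Power ≈ 0.97; the study is adequately powered (power ≥ 0.80)

Power calculation (two-sample t-test, normal approximation):
z_β = d · √(n/2) - z_{α/2}
z_β = 0.8 · √(38/2) - 1.645
z_β = 0.8 · 4.359 - 1.645
z_β = 1.842

Power = Φ(z_β) = Φ(1.842) ≈ 0.967

Effect size d = 0.8 is large by Cohen's convention (0.2/0.5/0.8).

Threshold: power ≥ 0.80 is conventionally adequate.
Power ≈ 0.97 → the study is adequately powered (power ≥ 0.80).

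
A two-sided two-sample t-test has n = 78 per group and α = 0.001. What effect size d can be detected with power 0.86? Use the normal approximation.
d ≈ 0.70

Minimum detectable effect (two-sample t-test, normal approximation):
d = (z_{α/2} + z_β) / √(n/2)
d = (3.291 + 1.080) / √(78/2)
d = 4.371 / 6.245
d ≈ 0.70

By Cohen's convention (0.2 small / 0.5 medium / 0.8 large): medium effect.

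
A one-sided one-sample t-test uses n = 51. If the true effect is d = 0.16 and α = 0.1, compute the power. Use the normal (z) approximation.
Power ≈ 0.44

Power calculation (one-sample t-test, normal approximation):
z_β = d · √n - z_α
z_β = 0.16 · √51 - 1.282
z_β = 0.16 · 7.141 - 1.282
z_β = -0.139

Power = Φ(z_β) = Φ(-0.139) ≈ 0.445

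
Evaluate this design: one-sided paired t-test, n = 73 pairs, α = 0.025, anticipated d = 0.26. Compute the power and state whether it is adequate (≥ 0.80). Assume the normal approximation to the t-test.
Power ≈ 0.60; the study is underpowered (power < 0.80)

Power calculation (paired t-test, normal approximation):
z_β = d · √n - z_α
z_β = 0.26 · √73 - 1.960
z_β = 0.26 · 8.544 - 1.960
z_β = 0.261

Power = Φ(z_β) = Φ(0.261) ≈ 0.603

Effect size d = 0.26 is small by Cohen's convention (0.2/0.5/0.8).

Threshold: power ≥ 0.80 is conventionally adequate.
Power ≈ 0.60 → the study is underpowered (power < 0.80).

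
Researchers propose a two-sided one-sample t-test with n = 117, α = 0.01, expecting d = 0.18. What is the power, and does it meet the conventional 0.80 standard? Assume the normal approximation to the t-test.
Power ≈ 0.26; the study is underpowered (power < 0.80)

Power calculation (one-sample t-test, normal approximation):
z_β = d · √n - z_{α/2}
z_β = 0.18 · √117 - 2.576
z_β = 0.18 · 10.817 - 2.576
z_β = -0.629

Power = Φ(z_β) = Φ(-0.629) ≈ 0.265

Effect size d = 0.18 is very small by Cohen's convention (0.2/0.5/0.8).

Threshold: power ≥ 0.80 is conventionally adequate.
Power ≈ 0.26 → the study is underpowered (power < 0.80).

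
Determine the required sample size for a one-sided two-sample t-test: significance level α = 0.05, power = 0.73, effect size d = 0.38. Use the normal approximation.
n = 71 per group

Sample size formula (two-sample t-test, normal approximation):
n = 2 · ((z_α + z_β) / d)²

z_α = 1.645 (for α = 0.05, one-sided)
z_β = 0.613 (for power = 0.73)
d = 0.38

n = 2 · ((1.645 + 0.613) / 0.38)²
n = 2 · (5.942)²
n ≈ 70.61
Round up to the next whole number: n = 71 per group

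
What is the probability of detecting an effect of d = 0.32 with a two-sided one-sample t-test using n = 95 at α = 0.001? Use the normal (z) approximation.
Power ≈ 0.43

Power calculation (one-sample t-test, normal approximation):
z_β = d · √n - z_{α/2}
z_β = 0.32 · √95 - 3.291
z_β = 0.32 · 9.747 - 3.291
z_β = -0.172

Power = Φ(z_β) = Φ(-0.172) ≈ 0.432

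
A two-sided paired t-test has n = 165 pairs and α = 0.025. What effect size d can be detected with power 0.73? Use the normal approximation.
d ≈ 0.22

Minimum detectable effect (paired t-test, normal approximation):
d = (z_{α/2} + z_β) / √n
d = (2.241 + 0.613) / √165
d = 2.854 / 12.845
d ≈ 0.22

By Cohen's convention (0.2 small / 0.5 medium / 0.8 large): small effect.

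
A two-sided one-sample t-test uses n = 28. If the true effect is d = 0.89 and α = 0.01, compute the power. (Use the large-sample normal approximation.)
Power ≈ 0.98

Power calculation (one-sample t-test, normal approximation):
z_β = d · √n - z_{α/2}
z_β = 0.89 · √28 - 2.576
z_β = 0.89 · 5.292 - 2.576
z_β = 2.134

Power = Φ(z_β) = Φ(2.134) ≈ 0.984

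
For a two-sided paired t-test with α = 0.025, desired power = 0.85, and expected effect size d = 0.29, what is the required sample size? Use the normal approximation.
n = 128 pairs

Sample size formula (paired t-test, normal approximation):
n = ((z_{α/2} + z_β) / d)²

z_{α/2} = 2.241 (for α = 0.025, two-sided)
z_β = 1.036 (for power = 0.85)
d = 0.29

n = ((2.241 + 1.036) / 0.29)²
n = (11.300)²
n ≈ 127.69
Round up to the next whole number: n = 128 pairs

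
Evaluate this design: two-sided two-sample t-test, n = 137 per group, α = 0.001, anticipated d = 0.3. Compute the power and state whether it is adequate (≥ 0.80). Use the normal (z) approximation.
Power ≈ 0.21; the study is underpowered (power < 0.80)

Power calculation (two-sample t-test, normal approximation):
z_β = d · √(n/2) - z_{α/2}
z_β = 0.3 · √(137/2) - 3.291
z_β = 0.3 · 8.276 - 3.291
z_β = -0.808

Power = Φ(z_β) = Φ(-0.808) ≈ 0.210

Effect size d = 0.3 is small by Cohen's convention (0.2/0.5/0.8).

Threshold: power ≥ 0.80 is conventionally adequate.
Power ≈ 0.21 → the study is underpowered (power < 0.80).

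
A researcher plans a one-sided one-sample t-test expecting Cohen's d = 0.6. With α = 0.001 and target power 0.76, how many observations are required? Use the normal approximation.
n = 41

Sample size formula (one-sample t-test, normal approximation):
n = ((z_α + z_β) / d)²

z_α = 3.090 (for α = 0.001, one-sided)
z_β = 0.706 (for power = 0.76)
d = 0.6

n = ((3.090 + 0.706) / 0.6)²
n = (6.327)²
n ≈ 40.03
Round up to the next whole number: n = 41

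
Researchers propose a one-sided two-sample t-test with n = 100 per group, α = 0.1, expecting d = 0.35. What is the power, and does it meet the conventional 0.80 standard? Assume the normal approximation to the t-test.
Power ≈ 0.88; the study is adequately powered (power ≥ 0.80)

Power calculation (two-sample t-test, normal approximation):
z_β = d · √(n/2) - z_α
z_β = 0.35 · √(100/2) - 1.282
z_β = 0.35 · 7.071 - 1.282
z_β = 1.193

Power = Φ(z_β) = Φ(1.193) ≈ 0.884

Effect size d = 0.35 is small by Cohen's convention (0.2/0.5/0.8).

Threshold: power ≥ 0.80 is conventionally adequate.
Power ≈ 0.88 → the study is adequately powered (power ≥ 0.80).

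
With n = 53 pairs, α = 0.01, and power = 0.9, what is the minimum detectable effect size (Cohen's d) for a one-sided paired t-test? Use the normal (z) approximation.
d ≈ 0.50

Minimum detectable effect (paired t-test, normal approximation):
d = (z_α + z_β) / √n
d = (2.326 + 1.282) / √53
d = 3.608 / 7.280
d ≈ 0.50

By Cohen's convention (0.2 small / 0.5 medium / 0.8 large): medium effect.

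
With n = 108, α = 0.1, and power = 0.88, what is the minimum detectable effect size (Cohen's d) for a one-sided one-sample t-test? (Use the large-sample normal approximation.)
d ≈ 0.24

Minimum detectable effect (one-sample t-test, normal approximation):
d = (z_α + z_β) / √n
d = (1.282 + 1.175) / √108
d = 2.457 / 10.392
d ≈ 0.24

By Cohen's convention (0.2 small / 0.5 medium / 0.8 large): small effect.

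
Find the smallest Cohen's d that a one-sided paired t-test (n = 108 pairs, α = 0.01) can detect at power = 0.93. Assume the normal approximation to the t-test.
d ≈ 0.37

Minimum detectable effect (paired t-test, normal approximation):
d = (z_α + z_β) / √n
d = (2.326 + 1.476) / √108
d = 3.802 / 10.392
d ≈ 0.37

By Cohen's convention (0.2 small / 0.5 medium / 0.8 large): small effect.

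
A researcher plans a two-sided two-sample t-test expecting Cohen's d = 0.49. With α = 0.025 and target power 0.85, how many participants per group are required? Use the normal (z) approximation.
n = 90 per group

Sample size formula (two-sample t-test, normal approximation):
n = 2 · ((z_{α/2} + z_β) / d)²

z_{α/2} = 2.241 (for α = 0.025, two-sided)
z_β = 1.036 (for power = 0.85)
d = 0.49

n = 2 · ((2.241 + 1.036) / 0.49)²
n = 2 · (6.688)²
n ≈ 89.46
Round up to the next whole number: n = 90 per group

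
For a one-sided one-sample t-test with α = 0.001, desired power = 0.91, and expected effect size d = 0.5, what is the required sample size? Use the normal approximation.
n = 79

Sample size formula (one-sample t-test, normal approximation):
n = ((z_α + z_β) / d)²

z_α = 3.090 (for α = 0.001, one-sided)
z_β = 1.341 (for power = 0.91)
d = 0.5

n = ((3.090 + 1.341) / 0.5)²
n = (8.862)²
n ≈ 78.54
Round up to the next whole number: n = 79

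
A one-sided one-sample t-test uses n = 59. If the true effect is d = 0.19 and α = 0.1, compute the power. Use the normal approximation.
Power ≈ 0.57

Power calculation (one-sample t-test, normal approximation):
z_β = d · √n - z_α
z_β = 0.19 · √59 - 1.282
z_β = 0.19 · 7.681 - 1.282
z_β = 0.178

Power = Φ(z_β) = Φ(0.178) ≈ 0.571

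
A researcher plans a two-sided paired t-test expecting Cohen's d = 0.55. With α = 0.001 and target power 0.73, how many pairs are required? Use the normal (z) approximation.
n = 51 pairs

Sample size formula (paired t-test, normal approximation):
n = ((z_{α/2} + z_β) / d)²

z_{α/2} = 3.291 (for α = 0.001, two-sided)
z_β = 0.613 (for power = 0.73)
d = 0.55

n = ((3.291 + 0.613) / 0.55)²
n = (7.098)²
n ≈ 50.38
Round up to the next whole number: n = 51 pairs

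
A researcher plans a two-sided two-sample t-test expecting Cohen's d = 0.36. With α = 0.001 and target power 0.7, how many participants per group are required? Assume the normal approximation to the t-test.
n = 225 per group

Sample size formula (two-sample t-test, normal approximation):
n = 2 · ((z_{α/2} + z_β) / d)²

z_{α/2} = 3.291 (for α = 0.001, two-sided)
z_β = 0.524 (for power = 0.7)
d = 0.36

n = 2 · ((3.291 + 0.524) / 0.36)²
n = 2 · (10.597)²
n ≈ 224.59
Round up to the next whole number: n = 225 per group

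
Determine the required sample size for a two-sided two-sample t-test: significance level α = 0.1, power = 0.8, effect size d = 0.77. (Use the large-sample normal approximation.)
n = 21 per group

Sample size formula (two-sample t-test, normal approximation):
n = 2 · ((z_{α/2} + z_β) / d)²

z_{α/2} = 1.645 (for α = 0.1, two-sided)
z_β = 0.842 (for power = 0.8)
d = 0.77

n = 2 · ((1.645 + 0.842) / 0.77)²
n = 2 · (3.230)²
n ≈ 20.87
Round up to the next whole number: n = 21 per group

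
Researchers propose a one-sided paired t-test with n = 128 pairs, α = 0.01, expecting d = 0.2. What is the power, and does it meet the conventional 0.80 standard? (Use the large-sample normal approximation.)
Power ≈ 0.47; the study is underpowered (power < 0.80)

Power calculation (paired t-test, normal approximation):
z_β = d · √n - z_α
z_β = 0.2 · √128 - 2.326
z_β = 0.2 · 11.314 - 2.326
z_β = -0.064

Power = Φ(z_β) = Φ(-0.064) ≈ 0.475

Effect size d = 0.2 is small by Cohen's convention (0.2/0.5/0.8).

Threshold: power ≥ 0.80 is conventionally adequate.
Power ≈ 0.47 → the study is underpowered (power < 0.80).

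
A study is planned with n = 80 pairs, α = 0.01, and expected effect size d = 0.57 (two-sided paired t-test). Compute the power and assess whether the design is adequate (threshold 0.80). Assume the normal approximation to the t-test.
Power ≈ 0.99; the study is adequately powered (power ≥ 0.80)

Power calculation (paired t-test, normal approximation):
z_β = d · √n - z_{α/2}
z_β = 0.57 · √80 - 2.576
z_β = 0.57 · 8.944 - 2.576
z_β = 2.522

Power = Φ(z_β) = Φ(2.522) ≈ 0.994

Effect size d = 0.57 is medium by Cohen's convention (0.2/0.5/0.8).

Threshold: power ≥ 0.80 is conventionally adequate.
Power ≈ 0.99 → the study is adequately powered (power ≥ 0.80).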